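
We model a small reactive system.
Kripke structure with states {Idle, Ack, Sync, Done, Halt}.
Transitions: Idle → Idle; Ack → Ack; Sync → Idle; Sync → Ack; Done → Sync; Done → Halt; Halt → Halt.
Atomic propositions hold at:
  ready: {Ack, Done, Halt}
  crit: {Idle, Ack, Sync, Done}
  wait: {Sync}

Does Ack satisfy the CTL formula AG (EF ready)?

Yes

EF ready: least fixpoint, start Z0 = {Ack, Done, Halt}, add states with some successor in Z. Z1 = {Ack, Sync, Done, Halt}; fixed.
Sat(EF ready) = {Ack, Sync, Done, Halt}
AG (EF ready): greatest fixpoint, start Z0 = {Ack, Sync, Done, Halt}, keep only states in Sat with every successor in Z. Z1 = {Ack, Done, Halt}; Z2 = {Ack, Halt}; fixed.
Sat(AG (EF ready)) = {Ack, Halt}
Ack ∈ Sat(AG (EF ready)) = {Ack, Halt}, so the formula holds at Ack.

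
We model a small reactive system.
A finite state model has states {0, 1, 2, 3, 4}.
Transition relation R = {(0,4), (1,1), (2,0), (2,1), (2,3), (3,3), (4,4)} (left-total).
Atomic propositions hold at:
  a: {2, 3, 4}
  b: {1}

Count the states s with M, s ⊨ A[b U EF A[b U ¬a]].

3

Sat(¬a) = {0, 1}
A[b U ¬a]: least fixpoint, start Z0 = Sat(¬a) = {0, 1}, add states in Sat(b) with every successor in Z. Already a fixed point.
Sat(A[b U ¬a]) = {0, 1}
EF A[b U ¬a]: least fixpoint, start Z0 = {0, 1}, add states with some successor in Z. Z1 = {0, 1, 2}; fixed.
Sat(EF A[b U ¬a]) = {0, 1, 2}
A[b U EF A[b U ¬a]]: least fixpoint, start Z0 = Sat(EF A[b U ¬a]) = {0, 1, 2}, add states in Sat(b) with every successor in Z. Already a fixed point.
Sat(A[b U EF A[b U ¬a]]) = {0, 1, 2}
|Sat(A[b U EF A[b U ¬a]])| = |{0, 1, 2}| = 3.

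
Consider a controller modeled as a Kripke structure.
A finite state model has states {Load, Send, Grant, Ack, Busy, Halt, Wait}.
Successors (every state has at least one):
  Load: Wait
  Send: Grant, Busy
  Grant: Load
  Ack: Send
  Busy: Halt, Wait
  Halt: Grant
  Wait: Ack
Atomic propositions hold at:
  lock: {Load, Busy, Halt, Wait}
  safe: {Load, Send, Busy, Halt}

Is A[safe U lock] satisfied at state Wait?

A[safe U lock]: least fixpoint, start Z0 = Sat(lock) = {Load, Busy, Halt, Wait}, add states in Sat(safe) with every successor in Z. Already a fixed point.
Sat(A[safe U lock]) = {Load, Busy, Halt, Wait}
Wait ∈ Sat(A[safe U lock]) = {Load, Busy, Halt, Wait}, so the formula holds at Wait.

Yes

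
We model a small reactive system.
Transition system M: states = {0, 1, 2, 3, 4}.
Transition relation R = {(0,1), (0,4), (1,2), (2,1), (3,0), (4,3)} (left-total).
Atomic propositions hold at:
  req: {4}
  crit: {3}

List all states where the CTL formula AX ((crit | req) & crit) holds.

Sat(crit | req) = {3, 4}
Sat((crit | req) & crit) = {3}
Sat(AX ((crit | req) & crit)) = {s : every successor in {3}} = {4}

{4}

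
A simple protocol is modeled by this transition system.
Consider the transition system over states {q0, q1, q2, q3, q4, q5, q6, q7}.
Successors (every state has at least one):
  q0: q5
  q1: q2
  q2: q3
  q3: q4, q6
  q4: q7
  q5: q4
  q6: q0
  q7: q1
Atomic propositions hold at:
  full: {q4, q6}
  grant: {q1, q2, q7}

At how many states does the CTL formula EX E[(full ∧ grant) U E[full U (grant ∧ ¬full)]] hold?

Sat(full ∧ grant) = ∅
Sat(¬full) = {q0, q1, q2, q3, q5, q7}
Sat(grant ∧ ¬full) = {q1, q2, q7}
E[full U (grant ∧ ¬full)]: least fixpoint, start Z0 = Sat((grant ∧ ¬full)) = {q1, q2, q7}, add states in Sat(full) with some successor in Z. Z1 = {q1, q2, q4, q7}; fixed.
Sat(E[full U (grant ∧ ¬full)]) = {q1, q2, q4, q7}
E[(full ∧ grant) U E[full U (grant ∧ ¬full)]]: least fixpoint, start Z0 = Sat(E[full U (grant ∧ ¬full)]) = {q1, q2, q4, q7}, add states in Sat(full ∧ grant) with some successor in Z. Already a fixed point.
Sat(E[(full ∧ grant) U E[full U (grant ∧ ¬full)]]) = {q1, q2, q4, q7}
Sat(EX E[(full ∧ grant) U E[full U (grant ∧ ¬full)]]) = {s : some successor in {q1, q2, q4, q7}} = {q1, q3, q4, q5, q7}
|Sat(EX E[(full ∧ grant) U E[full U (grant ∧ ¬full)]])| = |{q1, q3, q4, q5, q7}| = 5.

5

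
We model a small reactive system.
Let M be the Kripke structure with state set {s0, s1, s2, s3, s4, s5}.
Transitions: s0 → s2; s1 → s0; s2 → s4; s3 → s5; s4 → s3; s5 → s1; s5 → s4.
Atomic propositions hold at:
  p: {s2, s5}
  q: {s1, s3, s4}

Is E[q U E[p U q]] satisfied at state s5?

Yes

E[p U q]: least fixpoint, start Z0 = Sat(q) = {s1, s3, s4}, add states in Sat(p) with some successor in Z. Z1 = {s1, s2, s3, s4, s5}; fixed.
Sat(E[p U q]) = {s1, s2, s3, s4, s5}
E[q U E[p U q]]: least fixpoint, start Z0 = Sat(E[p U q]) = {s1, s2, s3, s4, s5}, add states in Sat(q) with some successor in Z. Already a fixed point.
Sat(E[q U E[p U q]]) = {s1, s2, s3, s4, s5}
s5 ∈ Sat(E[q U E[p U q]]) = {s1, s2, s3, s4, s5}, so the formula holds at s5.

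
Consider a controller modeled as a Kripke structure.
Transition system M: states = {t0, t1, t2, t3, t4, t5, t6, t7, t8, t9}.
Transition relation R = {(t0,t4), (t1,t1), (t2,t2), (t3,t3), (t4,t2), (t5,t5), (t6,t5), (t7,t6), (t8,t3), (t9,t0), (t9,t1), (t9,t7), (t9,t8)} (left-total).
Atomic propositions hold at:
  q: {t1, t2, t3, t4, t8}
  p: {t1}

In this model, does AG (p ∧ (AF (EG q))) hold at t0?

EG q: greatest fixpoint, start Z0 = {t1, t2, t3, t4, t8}, keep only states in Sat with some successor in Z. Already a fixed point.
Sat(EG q) = {t1, t2, t3, t4, t8}
AF (EG q): least fixpoint, start Z0 = {t1, t2, t3, t4, t8}, add states with every successor in Z. Z1 = {t0, t1, t2, t3, t4, t8}; fixed.
Sat(AF (EG q)) = {t0, t1, t2, t3, t4, t8}
Sat(p ∧ (AF (EG q))) = {t1}
AG (p ∧ (AF (EG q))): greatest fixpoint, start Z0 = {t1}, keep only states in Sat with every successor in Z. Already a fixed point.
Sat(AG (p ∧ (AF (EG q)))) = {t1}
t0 ∉ Sat(AG (p ∧ (AF (EG q)))) = {t1}, so the formula does not hold at t0.

No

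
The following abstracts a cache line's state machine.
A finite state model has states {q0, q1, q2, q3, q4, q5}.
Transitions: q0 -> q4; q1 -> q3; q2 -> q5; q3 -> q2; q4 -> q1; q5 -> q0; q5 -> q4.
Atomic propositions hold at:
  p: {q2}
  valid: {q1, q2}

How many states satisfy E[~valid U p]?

Sat(~valid) = {q0, q3, q4, q5}
E[~valid U p]: least fixpoint, start Z0 = Sat(p) = {q2}, add states in Sat(~valid) with some successor in Z. Z1 = {q2, q3}; fixed.
Sat(E[~valid U p]) = {q2, q3}
|Sat(E[~valid U p])| = |{q2, q3}| = 2.

2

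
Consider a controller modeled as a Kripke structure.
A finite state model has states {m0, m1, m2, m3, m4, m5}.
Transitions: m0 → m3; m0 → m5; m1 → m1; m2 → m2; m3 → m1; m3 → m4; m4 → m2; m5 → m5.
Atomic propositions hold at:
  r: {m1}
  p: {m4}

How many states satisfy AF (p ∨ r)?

Sat(p ∨ r) = {m1, m4}
AF (p ∨ r): least fixpoint, start Z0 = {m1, m4}, add states with every successor in Z. Z1 = {m1, m3, m4}; fixed.
Sat(AF (p ∨ r)) = {m1, m3, m4}
|Sat(AF (p ∨ r))| = |{m1, m3, m4}| = 3.

3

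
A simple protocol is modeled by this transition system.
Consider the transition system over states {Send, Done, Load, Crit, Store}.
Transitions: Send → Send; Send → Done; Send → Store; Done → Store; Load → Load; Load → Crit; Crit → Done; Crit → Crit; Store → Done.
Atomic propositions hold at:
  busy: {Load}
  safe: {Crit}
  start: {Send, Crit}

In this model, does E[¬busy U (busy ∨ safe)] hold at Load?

Sat(¬busy) = {Send, Done, Crit, Store}
Sat(busy ∨ safe) = {Load, Crit}
E[¬busy U (busy ∨ safe)]: least fixpoint, start Z0 = Sat((busy ∨ safe)) = {Load, Crit}, add states in Sat(¬busy) with some successor in Z. Already a fixed point.
Sat(E[¬busy U (busy ∨ safe)]) = {Load, Crit}
Load ∈ Sat(E[¬busy U (busy ∨ safe)]) = {Load, Crit}, so the formula holds at Load.

Yes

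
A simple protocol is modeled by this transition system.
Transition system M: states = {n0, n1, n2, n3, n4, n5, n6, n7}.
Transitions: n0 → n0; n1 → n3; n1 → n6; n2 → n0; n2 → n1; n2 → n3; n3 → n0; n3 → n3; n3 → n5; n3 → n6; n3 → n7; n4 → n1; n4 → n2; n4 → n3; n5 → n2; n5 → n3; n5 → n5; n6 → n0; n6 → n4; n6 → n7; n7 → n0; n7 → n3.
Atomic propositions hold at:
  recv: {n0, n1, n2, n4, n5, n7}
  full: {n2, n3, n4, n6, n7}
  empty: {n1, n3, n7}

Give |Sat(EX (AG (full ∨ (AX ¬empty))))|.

5

Sat(¬empty) = {n0, n2, n4, n5, n6}
Sat(AX ¬empty) = {s : every successor in {n0, n2, n4, n5, n6}} = {n0}
Sat(full ∨ (AX ¬empty)) = {n0, n2, n3, n4, n6, n7}
AG (full ∨ (AX ¬empty)): greatest fixpoint, start Z0 = {n0, n2, n3, n4, n6, n7}, keep only states in Sat with every successor in Z. Z1 = {n0, n6, n7}; Z2 = {n0}; fixed.
Sat(AG (full ∨ (AX ¬empty))) = {n0}
Sat(EX (AG (full ∨ (AX ¬empty)))) = {s : some successor in {n0}} = {n0, n2, n3, n6, n7}
|Sat(EX (AG (full ∨ (AX ¬empty))))| = |{n0, n2, n3, n6, n7}| = 5.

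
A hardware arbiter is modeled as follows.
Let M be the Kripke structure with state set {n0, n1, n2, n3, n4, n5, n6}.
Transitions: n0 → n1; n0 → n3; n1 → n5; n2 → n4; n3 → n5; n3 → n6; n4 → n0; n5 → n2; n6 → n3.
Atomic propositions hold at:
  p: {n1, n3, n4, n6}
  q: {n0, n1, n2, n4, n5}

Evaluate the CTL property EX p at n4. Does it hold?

Sat(EX p) = {s : some successor in {n1, n3, n4, n6}} = {n0, n2, n3, n6}
n4 ∉ Sat(EX p) = {n0, n2, n3, n6}, so the formula does not hold at n4.

No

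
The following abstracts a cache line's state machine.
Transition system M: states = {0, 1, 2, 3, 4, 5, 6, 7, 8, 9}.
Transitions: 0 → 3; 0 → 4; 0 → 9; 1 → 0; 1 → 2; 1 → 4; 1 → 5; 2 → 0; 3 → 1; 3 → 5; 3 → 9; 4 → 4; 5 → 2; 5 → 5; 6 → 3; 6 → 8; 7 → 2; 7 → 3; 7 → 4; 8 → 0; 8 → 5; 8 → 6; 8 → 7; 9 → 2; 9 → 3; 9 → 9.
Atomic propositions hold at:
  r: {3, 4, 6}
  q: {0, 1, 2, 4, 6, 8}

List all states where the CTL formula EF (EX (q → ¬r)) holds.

Sat(¬r) = {0, 1, 2, 5, 7, 8, 9}
Sat(q → ¬r) = {0, 1, 2, 3, 5, 7, 8, 9}
Sat(EX (q → ¬r)) = {s : some successor in {0, 1, 2, 3, 5, 7, 8, 9}} = {0, 1, 2, 3, 5, 6, 7, 8, 9}
EF (EX (q → ¬r)): least fixpoint, start Z0 = {0, 1, 2, 3, 5, 6, 7, 8, 9}, add states with some successor in Z. Already a fixed point.
Sat(EF (EX (q → ¬r))) = {0, 1, 2, 3, 5, 6, 7, 8, 9}

{0, 1, 2, 3, 5, 6, 7, 8, 9}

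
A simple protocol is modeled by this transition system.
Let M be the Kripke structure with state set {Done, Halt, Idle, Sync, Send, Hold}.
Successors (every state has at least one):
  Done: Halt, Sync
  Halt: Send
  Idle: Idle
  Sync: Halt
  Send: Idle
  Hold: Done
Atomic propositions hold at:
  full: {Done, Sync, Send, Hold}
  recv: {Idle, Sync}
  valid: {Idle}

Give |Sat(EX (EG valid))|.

2

EG valid: greatest fixpoint, start Z0 = {Idle}, keep only states in Sat with some successor in Z. Already a fixed point.
Sat(EG valid) = {Idle}
Sat(EX (EG valid)) = {s : some successor in {Idle}} = {Idle, Send}
|Sat(EX (EG valid))| = |{Idle, Send}| = 2.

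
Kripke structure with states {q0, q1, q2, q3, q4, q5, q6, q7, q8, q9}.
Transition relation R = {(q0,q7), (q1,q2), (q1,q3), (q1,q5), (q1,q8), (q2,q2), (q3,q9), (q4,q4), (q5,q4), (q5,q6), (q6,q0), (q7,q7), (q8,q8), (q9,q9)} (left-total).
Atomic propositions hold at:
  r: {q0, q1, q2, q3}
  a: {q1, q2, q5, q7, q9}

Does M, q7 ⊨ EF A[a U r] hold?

No

A[a U r]: least fixpoint, start Z0 = Sat(r) = {q0, q1, q2, q3}, add states in Sat(a) with every successor in Z. Already a fixed point.
Sat(A[a U r]) = {q0, q1, q2, q3}
EF A[a U r]: least fixpoint, start Z0 = {q0, q1, q2, q3}, add states with some successor in Z. Z1 = {q0, q1, q2, q3, q6}; Z2 = {q0, q1, q2, q3, q5, q6}; fixed.
Sat(EF A[a U r]) = {q0, q1, q2, q3, q5, q6}
q7 ∉ Sat(EF A[a U r]) = {q0, q1, q2, q3, q5, q6}, so the formula does not hold at q7.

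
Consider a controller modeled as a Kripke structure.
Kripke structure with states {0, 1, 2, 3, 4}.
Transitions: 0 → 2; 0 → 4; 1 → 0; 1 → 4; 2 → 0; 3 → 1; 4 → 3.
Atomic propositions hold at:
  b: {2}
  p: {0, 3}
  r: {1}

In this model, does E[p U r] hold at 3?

E[p U r]: least fixpoint, start Z0 = Sat(r) = {1}, add states in Sat(p) with some successor in Z. Z1 = {1, 3}; fixed.
Sat(E[p U r]) = {1, 3}
3 ∈ Sat(E[p U r]) = {1, 3}, so the formula holds at 3.

Yes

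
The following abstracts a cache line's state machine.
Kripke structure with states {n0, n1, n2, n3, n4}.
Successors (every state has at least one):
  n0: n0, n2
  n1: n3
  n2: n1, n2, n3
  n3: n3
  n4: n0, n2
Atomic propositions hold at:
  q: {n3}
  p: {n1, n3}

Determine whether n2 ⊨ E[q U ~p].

Yes

Sat(~p) = {n0, n2, n4}
E[q U ~p]: least fixpoint, start Z0 = Sat(~p) = {n0, n2, n4}, add states in Sat(q) with some successor in Z. Already a fixed point.
Sat(E[q U ~p]) = {n0, n2, n4}
n2 ∈ Sat(E[q U ~p]) = {n0, n2, n4}, so the formula holds at n2.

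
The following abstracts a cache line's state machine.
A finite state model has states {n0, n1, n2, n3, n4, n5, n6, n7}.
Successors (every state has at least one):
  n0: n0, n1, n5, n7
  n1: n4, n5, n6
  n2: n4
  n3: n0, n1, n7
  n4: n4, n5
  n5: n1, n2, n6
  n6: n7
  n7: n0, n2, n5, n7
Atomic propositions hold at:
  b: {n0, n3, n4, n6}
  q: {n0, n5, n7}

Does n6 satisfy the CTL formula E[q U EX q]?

Sat(EX q) = {s : some successor in {n0, n5, n7}} = {n0, n1, n3, n4, n6, n7}
E[q U EX q]: least fixpoint, start Z0 = Sat(EX q) = {n0, n1, n3, n4, n6, n7}, add states in Sat(q) with some successor in Z. Z1 = {n0, n1, n3, n4, n5, n6, n7}; fixed.
Sat(E[q U EX q]) = {n0, n1, n3, n4, n5, n6, n7}
n6 ∈ Sat(E[q U EX q]) = {n0, n1, n3, n4, n5, n6, n7}, so the formula holds at n6.

Yes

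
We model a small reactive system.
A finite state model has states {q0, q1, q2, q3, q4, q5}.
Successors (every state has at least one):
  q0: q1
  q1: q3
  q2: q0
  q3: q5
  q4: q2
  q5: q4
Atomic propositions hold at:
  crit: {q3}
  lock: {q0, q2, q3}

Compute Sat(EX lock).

{q1, q2, q4}

Sat(EX lock) = {s : some successor in {q0, q2, q3}} = {q1, q2, q4}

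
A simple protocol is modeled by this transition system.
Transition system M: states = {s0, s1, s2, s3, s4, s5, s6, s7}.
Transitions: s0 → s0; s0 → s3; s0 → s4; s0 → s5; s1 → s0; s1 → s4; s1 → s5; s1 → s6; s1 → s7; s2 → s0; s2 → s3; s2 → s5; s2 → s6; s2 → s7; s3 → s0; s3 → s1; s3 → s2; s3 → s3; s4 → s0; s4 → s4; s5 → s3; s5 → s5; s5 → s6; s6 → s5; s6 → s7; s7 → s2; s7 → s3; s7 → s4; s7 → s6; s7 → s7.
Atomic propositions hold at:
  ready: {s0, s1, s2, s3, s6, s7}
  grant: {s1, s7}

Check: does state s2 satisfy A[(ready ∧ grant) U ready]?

Sat(ready ∧ grant) = {s1, s7}
A[(ready ∧ grant) U ready]: least fixpoint, start Z0 = Sat(ready) = {s0, s1, s2, s3, s6, s7}, add states in Sat(ready ∧ grant) with every successor in Z. Already a fixed point.
Sat(A[(ready ∧ grant) U ready]) = {s0, s1, s2, s3, s6, s7}
s2 ∈ Sat(A[(ready ∧ grant) U ready]) = {s0, s1, s2, s3, s6, s7}, so the formula holds at s2.

Yes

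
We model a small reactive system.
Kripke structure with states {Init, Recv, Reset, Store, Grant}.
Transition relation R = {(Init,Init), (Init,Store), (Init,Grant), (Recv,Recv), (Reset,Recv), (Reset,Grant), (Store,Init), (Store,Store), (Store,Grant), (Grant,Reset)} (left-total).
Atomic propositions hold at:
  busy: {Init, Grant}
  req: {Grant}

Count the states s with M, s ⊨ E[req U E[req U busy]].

E[req U busy]: least fixpoint, start Z0 = Sat(busy) = {Init, Grant}, add states in Sat(req) with some successor in Z. Already a fixed point.
Sat(E[req U busy]) = {Init, Grant}
E[req U E[req U busy]]: least fixpoint, start Z0 = Sat(E[req U busy]) = {Init, Grant}, add states in Sat(req) with some successor in Z. Already a fixed point.
Sat(E[req U E[req U busy]]) = {Init, Grant}
|Sat(E[req U E[req U busy]])| = |{Init, Grant}| = 2.

2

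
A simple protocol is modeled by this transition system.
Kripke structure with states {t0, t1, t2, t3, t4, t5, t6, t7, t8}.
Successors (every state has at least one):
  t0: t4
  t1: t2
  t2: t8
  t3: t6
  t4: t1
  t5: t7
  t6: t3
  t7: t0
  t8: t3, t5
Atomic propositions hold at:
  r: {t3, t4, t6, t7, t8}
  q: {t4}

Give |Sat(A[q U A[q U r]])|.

5

A[q U r]: least fixpoint, start Z0 = Sat(r) = {t3, t4, t6, t7, t8}, add states in Sat(q) with every successor in Z. Already a fixed point.
Sat(A[q U r]) = {t3, t4, t6, t7, t8}
A[q U A[q U r]]: least fixpoint, start Z0 = Sat(A[q U r]) = {t3, t4, t6, t7, t8}, add states in Sat(q) with every successor in Z. Already a fixed point.
Sat(A[q U A[q U r]]) = {t3, t4, t6, t7, t8}
|Sat(A[q U A[q U r]])| = |{t3, t4, t6, t7, t8}| = 5.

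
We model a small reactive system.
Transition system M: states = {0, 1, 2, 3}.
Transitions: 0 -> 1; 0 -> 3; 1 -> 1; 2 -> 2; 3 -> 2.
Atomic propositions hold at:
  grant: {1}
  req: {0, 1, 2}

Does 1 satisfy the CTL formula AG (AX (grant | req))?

Sat(grant | req) = {0, 1, 2}
Sat(AX (grant | req)) = {s : every successor in {0, 1, 2}} = {1, 2, 3}
AG (AX (grant | req)): greatest fixpoint, start Z0 = {1, 2, 3}, keep only states in Sat with every successor in Z. Already a fixed point.
Sat(AG (AX (grant | req))) = {1, 2, 3}
1 ∈ Sat(AG (AX (grant | req))) = {1, 2, 3}, so the formula holds at 1.

Yes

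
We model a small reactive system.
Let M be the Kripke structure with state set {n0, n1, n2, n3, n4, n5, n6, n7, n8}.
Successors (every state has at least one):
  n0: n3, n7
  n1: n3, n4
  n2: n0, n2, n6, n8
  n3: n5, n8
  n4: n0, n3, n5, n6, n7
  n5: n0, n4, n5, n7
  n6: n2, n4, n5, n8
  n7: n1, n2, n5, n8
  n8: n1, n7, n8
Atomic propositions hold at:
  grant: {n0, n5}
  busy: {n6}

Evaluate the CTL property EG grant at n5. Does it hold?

EG grant: greatest fixpoint, start Z0 = {n0, n5}, keep only states in Sat with some successor in Z. Z1 = {n5}; fixed.
Sat(EG grant) = {n5}
n5 ∈ Sat(EG grant) = {n5}, so the formula holds at n5.

Yes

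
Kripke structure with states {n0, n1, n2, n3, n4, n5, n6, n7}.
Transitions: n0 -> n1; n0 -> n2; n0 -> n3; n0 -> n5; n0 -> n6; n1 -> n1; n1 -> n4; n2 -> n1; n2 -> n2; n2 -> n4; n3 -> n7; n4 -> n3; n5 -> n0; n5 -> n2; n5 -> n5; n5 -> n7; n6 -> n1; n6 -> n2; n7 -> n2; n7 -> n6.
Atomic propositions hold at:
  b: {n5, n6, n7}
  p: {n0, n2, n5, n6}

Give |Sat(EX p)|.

Sat(EX p) = {s : some successor in {n0, n2, n5, n6}} = {n0, n2, n5, n6, n7}
|Sat(EX p)| = |{n0, n2, n5, n6, n7}| = 5.

5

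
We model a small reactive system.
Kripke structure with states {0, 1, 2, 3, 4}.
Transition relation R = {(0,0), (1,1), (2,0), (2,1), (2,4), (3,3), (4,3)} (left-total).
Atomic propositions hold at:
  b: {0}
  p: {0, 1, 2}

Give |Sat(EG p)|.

EG p: greatest fixpoint, start Z0 = {0, 1, 2}, keep only states in Sat with some successor in Z. Already a fixed point.
Sat(EG p) = {0, 1, 2}
|Sat(EG p)| = |{0, 1, 2}| = 3.

3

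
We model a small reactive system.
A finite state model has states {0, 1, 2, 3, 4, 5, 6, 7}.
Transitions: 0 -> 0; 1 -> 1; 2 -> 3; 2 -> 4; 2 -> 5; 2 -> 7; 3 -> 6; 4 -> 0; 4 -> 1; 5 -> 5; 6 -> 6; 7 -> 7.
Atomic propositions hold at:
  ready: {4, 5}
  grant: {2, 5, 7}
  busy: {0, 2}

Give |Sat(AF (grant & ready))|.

1

Sat(grant & ready) = {5}
AF (grant & ready): least fixpoint, start Z0 = {5}, add states with every successor in Z. Already a fixed point.
Sat(AF (grant & ready)) = {5}
|Sat(AF (grant & ready))| = |{5}| = 1.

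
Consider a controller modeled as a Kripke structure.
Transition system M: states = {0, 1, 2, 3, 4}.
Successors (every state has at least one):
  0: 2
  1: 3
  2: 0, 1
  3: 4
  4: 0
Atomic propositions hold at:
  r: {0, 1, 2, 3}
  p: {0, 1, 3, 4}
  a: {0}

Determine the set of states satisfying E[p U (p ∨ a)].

Sat(p ∨ a) = {0, 1, 3, 4}
E[p U (p ∨ a)]: least fixpoint, start Z0 = Sat((p ∨ a)) = {0, 1, 3, 4}, add states in Sat(p) with some successor in Z. Already a fixed point.
Sat(E[p U (p ∨ a)]) = {0, 1, 3, 4}

{0, 1, 3, 4}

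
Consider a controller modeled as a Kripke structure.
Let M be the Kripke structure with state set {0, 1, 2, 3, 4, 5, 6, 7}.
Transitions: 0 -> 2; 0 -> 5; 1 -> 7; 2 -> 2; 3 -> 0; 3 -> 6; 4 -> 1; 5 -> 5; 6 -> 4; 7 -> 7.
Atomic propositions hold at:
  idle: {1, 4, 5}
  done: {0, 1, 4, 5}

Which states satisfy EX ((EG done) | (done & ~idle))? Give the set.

EG done: greatest fixpoint, start Z0 = {0, 1, 4, 5}, keep only states in Sat with some successor in Z. Z1 = {0, 4, 5}; Z2 = {0, 5}; fixed.
Sat(EG done) = {0, 5}
Sat(~idle) = {0, 2, 3, 6, 7}
Sat(done & ~idle) = {0}
Sat((EG done) | (done & ~idle)) = {0, 5}
Sat(EX ((EG done) | (done & ~idle))) = {s : some successor in {0, 5}} = {0, 3, 5}

{0, 3, 5}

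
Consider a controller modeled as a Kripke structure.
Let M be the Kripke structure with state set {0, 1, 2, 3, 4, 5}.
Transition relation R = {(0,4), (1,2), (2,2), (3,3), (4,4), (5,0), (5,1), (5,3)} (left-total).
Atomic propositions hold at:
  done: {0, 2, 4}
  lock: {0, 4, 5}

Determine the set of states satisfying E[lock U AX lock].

Sat(AX lock) = {s : every successor in {0, 4, 5}} = {0, 4}
E[lock U AX lock]: least fixpoint, start Z0 = Sat(AX lock) = {0, 4}, add states in Sat(lock) with some successor in Z. Z1 = {0, 4, 5}; fixed.
Sat(E[lock U AX lock]) = {0, 4, 5}

{0, 4, 5}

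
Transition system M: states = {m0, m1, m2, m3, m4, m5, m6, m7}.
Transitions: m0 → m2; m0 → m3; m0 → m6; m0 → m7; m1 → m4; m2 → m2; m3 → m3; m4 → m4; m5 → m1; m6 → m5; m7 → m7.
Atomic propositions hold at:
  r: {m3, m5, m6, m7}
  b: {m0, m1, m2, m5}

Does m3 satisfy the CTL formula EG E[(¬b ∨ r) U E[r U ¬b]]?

Yes

Sat(¬b) = {m3, m4, m6, m7}
Sat(¬b ∨ r) = {m3, m4, m5, m6, m7}
E[r U ¬b]: least fixpoint, start Z0 = Sat(¬b) = {m3, m4, m6, m7}, add states in Sat(r) with some successor in Z. Already a fixed point.
Sat(E[r U ¬b]) = {m3, m4, m6, m7}
E[(¬b ∨ r) U E[r U ¬b]]: least fixpoint, start Z0 = Sat(E[r U ¬b]) = {m3, m4, m6, m7}, add states in Sat(¬b ∨ r) with some successor in Z. Already a fixed point.
Sat(E[(¬b ∨ r) U E[r U ¬b]]) = {m3, m4, m6, m7}
EG E[(¬b ∨ r) U E[r U ¬b]]: greatest fixpoint, start Z0 = {m3, m4, m6, m7}, keep only states in Sat with some successor in Z. Z1 = {m3, m4, m7}; fixed.
Sat(EG E[(¬b ∨ r) U E[r U ¬b]]) = {m3, m4, m7}
m3 ∈ Sat(EG E[(¬b ∨ r) U E[r U ¬b]]) = {m3, m4, m7}, so the formula holds at m3.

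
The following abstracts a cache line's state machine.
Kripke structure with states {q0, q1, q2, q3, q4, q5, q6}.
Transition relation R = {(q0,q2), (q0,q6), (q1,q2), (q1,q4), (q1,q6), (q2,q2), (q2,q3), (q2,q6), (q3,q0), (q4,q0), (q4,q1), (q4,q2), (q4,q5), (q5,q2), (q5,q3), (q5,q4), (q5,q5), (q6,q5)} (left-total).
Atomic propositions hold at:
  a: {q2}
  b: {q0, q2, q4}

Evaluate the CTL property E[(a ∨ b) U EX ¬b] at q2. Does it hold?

Yes

Sat(a ∨ b) = {q0, q2, q4}
Sat(¬b) = {q1, q3, q5, q6}
Sat(EX ¬b) = {s : some successor in {q1, q3, q5, q6}} = {q0, q1, q2, q4, q5, q6}
E[(a ∨ b) U EX ¬b]: least fixpoint, start Z0 = Sat(EX ¬b) = {q0, q1, q2, q4, q5, q6}, add states in Sat(a ∨ b) with some successor in Z. Already a fixed point.
Sat(E[(a ∨ b) U EX ¬b]) = {q0, q1, q2, q4, q5, q6}
q2 ∈ Sat(E[(a ∨ b) U EX ¬b]) = {q0, q1, q2, q4, q5, q6}, so the formula holds at q2.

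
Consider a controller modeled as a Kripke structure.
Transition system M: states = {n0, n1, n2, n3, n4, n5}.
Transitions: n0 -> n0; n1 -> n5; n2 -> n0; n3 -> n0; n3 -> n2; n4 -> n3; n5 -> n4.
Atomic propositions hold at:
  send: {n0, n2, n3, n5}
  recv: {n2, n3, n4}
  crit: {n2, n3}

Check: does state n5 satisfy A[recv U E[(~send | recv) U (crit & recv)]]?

No

Sat(~send) = {n1, n4}
Sat(~send | recv) = {n1, n2, n3, n4}
Sat(crit & recv) = {n2, n3}
E[(~send | recv) U (crit & recv)]: least fixpoint, start Z0 = Sat((crit & recv)) = {n2, n3}, add states in Sat(~send | recv) with some successor in Z. Z1 = {n2, n3, n4}; fixed.
Sat(E[(~send | recv) U (crit & recv)]) = {n2, n3, n4}
A[recv U E[(~send | recv) U (crit & recv)]]: least fixpoint, start Z0 = Sat(E[(~send | recv) U (crit & recv)]) = {n2, n3, n4}, add states in Sat(recv) with every successor in Z. Already a fixed point.
Sat(A[recv U E[(~send | recv) U (crit & recv)]]) = {n2, n3, n4}
n5 ∉ Sat(A[recv U E[(~send | recv) U (crit & recv)]]) = {n2, n3, n4}, so the formula does not hold at n5.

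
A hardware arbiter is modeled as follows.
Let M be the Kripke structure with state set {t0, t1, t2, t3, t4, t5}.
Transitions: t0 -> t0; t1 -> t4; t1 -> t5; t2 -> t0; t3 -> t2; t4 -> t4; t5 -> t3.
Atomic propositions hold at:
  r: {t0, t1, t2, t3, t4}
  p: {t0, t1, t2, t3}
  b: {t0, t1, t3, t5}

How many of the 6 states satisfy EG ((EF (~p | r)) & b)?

Sat(~p) = {t4, t5}
Sat(~p | r) = {t0, t1, t2, t3, t4, t5}
EF (~p | r): least fixpoint, start Z0 = {t0, t1, t2, t3, t4, t5}, add states with some successor in Z. Already a fixed point.
Sat(EF (~p | r)) = {t0, t1, t2, t3, t4, t5}
Sat((EF (~p | r)) & b) = {t0, t1, t3, t5}
EG ((EF (~p | r)) & b): greatest fixpoint, start Z0 = {t0, t1, t3, t5}, keep only states in Sat with some successor in Z. Z1 = {t0, t1, t5}; Z2 = {t0, t1}; Z3 = {t0}; fixed.
Sat(EG ((EF (~p | r)) & b)) = {t0}
|Sat(EG ((EF (~p | r)) & b))| = |{t0}| = 1.

1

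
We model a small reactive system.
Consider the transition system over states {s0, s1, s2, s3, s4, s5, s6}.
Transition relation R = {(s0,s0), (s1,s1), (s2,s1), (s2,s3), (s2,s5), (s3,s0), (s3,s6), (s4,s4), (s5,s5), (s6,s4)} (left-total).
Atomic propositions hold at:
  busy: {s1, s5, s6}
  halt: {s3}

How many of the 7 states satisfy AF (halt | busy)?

Sat(halt | busy) = {s1, s3, s5, s6}
AF (halt | busy): least fixpoint, start Z0 = {s1, s3, s5, s6}, add states with every successor in Z. Z1 = {s1, s2, s3, s5, s6}; fixed.
Sat(AF (halt | busy)) = {s1, s2, s3, s5, s6}
|Sat(AF (halt | busy))| = |{s1, s2, s3, s5, s6}| = 5.

5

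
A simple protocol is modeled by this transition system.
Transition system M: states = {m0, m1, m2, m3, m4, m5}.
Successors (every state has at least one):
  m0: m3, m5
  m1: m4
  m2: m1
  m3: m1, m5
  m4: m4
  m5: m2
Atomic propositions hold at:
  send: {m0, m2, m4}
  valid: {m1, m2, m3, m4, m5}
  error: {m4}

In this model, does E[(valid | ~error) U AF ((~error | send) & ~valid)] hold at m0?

Yes

Sat(~error) = {m0, m1, m2, m3, m5}
Sat(valid | ~error) = {m0, m1, m2, m3, m4, m5}
Sat(~error | send) = {m0, m1, m2, m3, m4, m5}
Sat(~valid) = {m0}
Sat((~error | send) & ~valid) = {m0}
AF ((~error | send) & ~valid): least fixpoint, start Z0 = {m0}, add states with every successor in Z. Already a fixed point.
Sat(AF ((~error | send) & ~valid)) = {m0}
E[(valid | ~error) U AF ((~error | send) & ~valid)]: least fixpoint, start Z0 = Sat(AF ((~error | send) & ~valid)) = {m0}, add states in Sat(valid | ~error) with some successor in Z. Already a fixed point.
Sat(E[(valid | ~error) U AF ((~error | send) & ~valid)]) = {m0}
m0 ∈ Sat(E[(valid | ~error) U AF ((~error | send) & ~valid)]) = {m0}, so the formula holds at m0.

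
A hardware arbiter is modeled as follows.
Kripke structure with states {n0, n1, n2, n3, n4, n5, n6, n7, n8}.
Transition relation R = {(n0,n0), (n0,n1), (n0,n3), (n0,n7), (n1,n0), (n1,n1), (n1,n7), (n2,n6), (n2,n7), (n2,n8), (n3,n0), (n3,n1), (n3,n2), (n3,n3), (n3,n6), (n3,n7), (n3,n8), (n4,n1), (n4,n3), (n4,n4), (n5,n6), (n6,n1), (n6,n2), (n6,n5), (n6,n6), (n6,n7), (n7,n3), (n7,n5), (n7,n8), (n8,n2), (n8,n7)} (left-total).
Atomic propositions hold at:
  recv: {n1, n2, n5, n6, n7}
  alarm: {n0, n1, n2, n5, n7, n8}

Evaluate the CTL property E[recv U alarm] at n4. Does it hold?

E[recv U alarm]: least fixpoint, start Z0 = Sat(alarm) = {n0, n1, n2, n5, n7, n8}, add states in Sat(recv) with some successor in Z. Z1 = {n0, n1, n2, n5, n6, n7, n8}; fixed.
Sat(E[recv U alarm]) = {n0, n1, n2, n5, n6, n7, n8}
n4 ∉ Sat(E[recv U alarm]) = {n0, n1, n2, n5, n6, n7, n8}, so the formula does not hold at n4.

No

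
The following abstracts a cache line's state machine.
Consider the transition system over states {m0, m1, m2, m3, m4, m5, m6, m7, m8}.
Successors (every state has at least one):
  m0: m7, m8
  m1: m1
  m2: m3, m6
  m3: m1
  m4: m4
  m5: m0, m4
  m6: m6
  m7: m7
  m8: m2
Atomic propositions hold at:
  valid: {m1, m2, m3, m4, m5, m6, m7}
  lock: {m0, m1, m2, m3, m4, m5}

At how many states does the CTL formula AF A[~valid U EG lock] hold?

Sat(~valid) = {m0, m8}
EG lock: greatest fixpoint, start Z0 = {m0, m1, m2, m3, m4, m5}, keep only states in Sat with some successor in Z. Z1 = {m1, m2, m3, m4, m5}; fixed.
Sat(EG lock) = {m1, m2, m3, m4, m5}
A[~valid U EG lock]: least fixpoint, start Z0 = Sat(EG lock) = {m1, m2, m3, m4, m5}, add states in Sat(~valid) with every successor in Z. Z1 = {m1, m2, m3, m4, m5, m8}; fixed.
Sat(A[~valid U EG lock]) = {m1, m2, m3, m4, m5, m8}
AF A[~valid U EG lock]: least fixpoint, start Z0 = {m1, m2, m3, m4, m5, m8}, add states with every successor in Z. Already a fixed point.
Sat(AF A[~valid U EG lock]) = {m1, m2, m3, m4, m5, m8}
|Sat(AF A[~valid U EG lock])| = |{m1, m2, m3, m4, m5, m8}| = 6.

6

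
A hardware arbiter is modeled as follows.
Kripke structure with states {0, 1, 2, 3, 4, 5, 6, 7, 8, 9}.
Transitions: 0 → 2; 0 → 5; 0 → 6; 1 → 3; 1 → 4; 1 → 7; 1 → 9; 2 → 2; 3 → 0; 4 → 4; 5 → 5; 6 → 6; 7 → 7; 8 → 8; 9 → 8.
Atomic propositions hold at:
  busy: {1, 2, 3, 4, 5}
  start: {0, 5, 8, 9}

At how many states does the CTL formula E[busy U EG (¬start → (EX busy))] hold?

8

Sat(¬start) = {1, 2, 3, 4, 6, 7}
Sat(EX busy) = {s : some successor in {1, 2, 3, 4, 5}} = {0, 1, 2, 4, 5}
Sat(¬start → (EX busy)) = {0, 1, 2, 4, 5, 8, 9}
EG (¬start → (EX busy)): greatest fixpoint, start Z0 = {0, 1, 2, 4, 5, 8, 9}, keep only states in Sat with some successor in Z. Already a fixed point.
Sat(EG (¬start → (EX busy))) = {0, 1, 2, 4, 5, 8, 9}
E[busy U EG (¬start → (EX busy))]: least fixpoint, start Z0 = Sat(EG (¬start → (EX busy))) = {0, 1, 2, 4, 5, 8, 9}, add states in Sat(busy) with some successor in Z. Z1 = {0, 1, 2, 3, 4, 5, 8, 9}; fixed.
Sat(E[busy U EG (¬start → (EX busy))]) = {0, 1, 2, 3, 4, 5, 8, 9}
|Sat(E[busy U EG (¬start → (EX busy))])| = |{0, 1, 2, 3, 4, 5, 8, 9}| = 8.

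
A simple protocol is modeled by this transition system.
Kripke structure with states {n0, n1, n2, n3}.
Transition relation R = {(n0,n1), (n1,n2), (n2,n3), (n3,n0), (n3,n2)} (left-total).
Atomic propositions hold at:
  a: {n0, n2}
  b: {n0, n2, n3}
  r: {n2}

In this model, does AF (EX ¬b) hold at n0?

Yes

Sat(¬b) = {n1}
Sat(EX ¬b) = {s : some successor in {n1}} = {n0}
AF (EX ¬b): least fixpoint, start Z0 = {n0}, add states with every successor in Z. Already a fixed point.
Sat(AF (EX ¬b)) = {n0}
n0 ∈ Sat(AF (EX ¬b)) = {n0}, so the formula holds at n0.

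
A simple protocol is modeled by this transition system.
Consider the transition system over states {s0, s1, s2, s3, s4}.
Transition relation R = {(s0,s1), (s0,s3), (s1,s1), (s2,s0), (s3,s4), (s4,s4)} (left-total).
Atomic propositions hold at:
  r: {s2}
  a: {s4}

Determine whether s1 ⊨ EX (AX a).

No

Sat(AX a) = {s : every successor in {s4}} = {s3, s4}
Sat(EX (AX a)) = {s : some successor in {s3, s4}} = {s0, s3, s4}
s1 ∉ Sat(EX (AX a)) = {s0, s3, s4}, so the formula does not hold at s1.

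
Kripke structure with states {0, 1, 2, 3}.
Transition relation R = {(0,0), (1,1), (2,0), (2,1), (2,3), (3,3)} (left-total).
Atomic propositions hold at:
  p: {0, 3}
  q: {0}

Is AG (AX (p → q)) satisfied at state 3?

Sat(p → q) = {0, 1, 2}
Sat(AX (p → q)) = {s : every successor in {0, 1, 2}} = {0, 1}
AG (AX (p → q)): greatest fixpoint, start Z0 = {0, 1}, keep only states in Sat with every successor in Z. Already a fixed point.
Sat(AG (AX (p → q))) = {0, 1}
3 ∉ Sat(AG (AX (p → q))) = {0, 1}, so the formula does not hold at 3.

No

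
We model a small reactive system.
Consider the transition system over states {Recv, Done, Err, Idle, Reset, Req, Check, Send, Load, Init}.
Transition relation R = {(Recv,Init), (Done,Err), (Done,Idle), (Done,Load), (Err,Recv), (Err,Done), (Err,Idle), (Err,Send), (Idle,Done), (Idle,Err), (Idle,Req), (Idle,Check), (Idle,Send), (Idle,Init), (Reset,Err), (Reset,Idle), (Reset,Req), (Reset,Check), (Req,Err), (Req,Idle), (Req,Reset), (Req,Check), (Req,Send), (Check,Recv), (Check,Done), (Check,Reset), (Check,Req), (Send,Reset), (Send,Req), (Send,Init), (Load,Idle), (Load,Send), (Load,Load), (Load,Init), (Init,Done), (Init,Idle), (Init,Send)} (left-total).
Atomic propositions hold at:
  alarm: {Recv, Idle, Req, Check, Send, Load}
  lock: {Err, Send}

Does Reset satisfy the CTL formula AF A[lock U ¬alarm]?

Sat(¬alarm) = {Done, Err, Reset, Init}
A[lock U ¬alarm]: least fixpoint, start Z0 = Sat(¬alarm) = {Done, Err, Reset, Init}, add states in Sat(lock) with every successor in Z. Already a fixed point.
Sat(A[lock U ¬alarm]) = {Done, Err, Reset, Init}
AF A[lock U ¬alarm]: least fixpoint, start Z0 = {Done, Err, Reset, Init}, add states with every successor in Z. Z1 = {Recv, Done, Err, Reset, Init}; fixed.
Sat(AF A[lock U ¬alarm]) = {Recv, Done, Err, Reset, Init}
Reset ∈ Sat(AF A[lock U ¬alarm]) = {Recv, Done, Err, Reset, Init}, so the formula holds at Reset.

Yes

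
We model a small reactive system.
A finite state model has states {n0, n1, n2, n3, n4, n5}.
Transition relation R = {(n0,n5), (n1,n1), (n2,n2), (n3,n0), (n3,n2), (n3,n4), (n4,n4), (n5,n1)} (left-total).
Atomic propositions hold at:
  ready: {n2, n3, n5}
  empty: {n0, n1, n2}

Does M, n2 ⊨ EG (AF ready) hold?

AF ready: least fixpoint, start Z0 = {n2, n3, n5}, add states with every successor in Z. Z1 = {n0, n2, n3, n5}; fixed.
Sat(AF ready) = {n0, n2, n3, n5}
EG (AF ready): greatest fixpoint, start Z0 = {n0, n2, n3, n5}, keep only states in Sat with some successor in Z. Z1 = {n0, n2, n3}; Z2 = {n2, n3}; fixed.
Sat(EG (AF ready)) = {n2, n3}
n2 ∈ Sat(EG (AF ready)) = {n2, n3}, so the formula holds at n2.

Yes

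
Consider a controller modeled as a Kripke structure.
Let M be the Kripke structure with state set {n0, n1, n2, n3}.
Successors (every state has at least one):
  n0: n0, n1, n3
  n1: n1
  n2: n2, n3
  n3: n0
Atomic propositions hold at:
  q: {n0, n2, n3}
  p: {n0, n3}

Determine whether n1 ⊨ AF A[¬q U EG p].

Sat(¬q) = {n1}
EG p: greatest fixpoint, start Z0 = {n0, n3}, keep only states in Sat with some successor in Z. Already a fixed point.
Sat(EG p) = {n0, n3}
A[¬q U EG p]: least fixpoint, start Z0 = Sat(EG p) = {n0, n3}, add states in Sat(¬q) with every successor in Z. Already a fixed point.
Sat(A[¬q U EG p]) = {n0, n3}
AF A[¬q U EG p]: least fixpoint, start Z0 = {n0, n3}, add states with every successor in Z. Already a fixed point.
Sat(AF A[¬q U EG p]) = {n0, n3}
n1 ∉ Sat(AF A[¬q U EG p]) = {n0, n3}, so the formula does not hold at n1.

No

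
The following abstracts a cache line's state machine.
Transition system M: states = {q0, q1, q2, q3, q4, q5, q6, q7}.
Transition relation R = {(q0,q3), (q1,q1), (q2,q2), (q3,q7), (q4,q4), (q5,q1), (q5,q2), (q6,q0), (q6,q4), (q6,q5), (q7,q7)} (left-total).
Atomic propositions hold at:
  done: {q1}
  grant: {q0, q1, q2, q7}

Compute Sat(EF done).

EF done: least fixpoint, start Z0 = {q1}, add states with some successor in Z. Z1 = {q1, q5}; Z2 = {q1, q5, q6}; fixed.
Sat(EF done) = {q1, q5, q6}

{q1, q5, q6}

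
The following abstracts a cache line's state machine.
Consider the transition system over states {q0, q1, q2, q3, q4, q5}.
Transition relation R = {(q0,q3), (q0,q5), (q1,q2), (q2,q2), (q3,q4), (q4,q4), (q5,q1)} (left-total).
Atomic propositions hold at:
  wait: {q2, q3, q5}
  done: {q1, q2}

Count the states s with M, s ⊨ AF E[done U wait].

E[done U wait]: least fixpoint, start Z0 = Sat(wait) = {q2, q3, q5}, add states in Sat(done) with some successor in Z. Z1 = {q1, q2, q3, q5}; fixed.
Sat(E[done U wait]) = {q1, q2, q3, q5}
AF E[done U wait]: least fixpoint, start Z0 = {q1, q2, q3, q5}, add states with every successor in Z. Z1 = {q0, q1, q2, q3, q5}; fixed.
Sat(AF E[done U wait]) = {q0, q1, q2, q3, q5}
|Sat(AF E[done U wait])| = |{q0, q1, q2, q3, q5}| = 5.

5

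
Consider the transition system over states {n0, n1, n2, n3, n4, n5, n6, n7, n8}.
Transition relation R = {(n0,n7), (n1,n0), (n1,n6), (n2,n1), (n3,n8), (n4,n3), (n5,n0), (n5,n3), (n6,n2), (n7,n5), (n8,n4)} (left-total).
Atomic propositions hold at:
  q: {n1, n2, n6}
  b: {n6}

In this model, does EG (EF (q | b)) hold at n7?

No

Sat(q | b) = {n1, n2, n6}
EF (q | b): least fixpoint, start Z0 = {n1, n2, n6}, add states with some successor in Z. Already a fixed point.
Sat(EF (q | b)) = {n1, n2, n6}
EG (EF (q | b)): greatest fixpoint, start Z0 = {n1, n2, n6}, keep only states in Sat with some successor in Z. Already a fixed point.
Sat(EG (EF (q | b))) = {n1, n2, n6}
n7 ∉ Sat(EG (EF (q | b))) = {n1, n2, n6}, so the formula does not hold at n7.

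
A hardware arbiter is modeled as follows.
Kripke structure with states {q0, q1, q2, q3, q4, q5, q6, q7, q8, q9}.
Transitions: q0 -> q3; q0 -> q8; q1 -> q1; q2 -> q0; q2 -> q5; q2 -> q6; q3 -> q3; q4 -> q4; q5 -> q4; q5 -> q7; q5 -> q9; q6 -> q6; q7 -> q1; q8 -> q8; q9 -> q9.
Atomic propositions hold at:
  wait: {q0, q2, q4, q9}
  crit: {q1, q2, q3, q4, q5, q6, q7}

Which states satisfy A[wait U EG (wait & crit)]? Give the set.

Sat(wait & crit) = {q2, q4}
EG (wait & crit): greatest fixpoint, start Z0 = {q2, q4}, keep only states in Sat with some successor in Z. Z1 = {q4}; fixed.
Sat(EG (wait & crit)) = {q4}
A[wait U EG (wait & crit)]: least fixpoint, start Z0 = Sat(EG (wait & crit)) = {q4}, add states in Sat(wait) with every successor in Z. Already a fixed point.
Sat(A[wait U EG (wait & crit)]) = {q4}

{q4}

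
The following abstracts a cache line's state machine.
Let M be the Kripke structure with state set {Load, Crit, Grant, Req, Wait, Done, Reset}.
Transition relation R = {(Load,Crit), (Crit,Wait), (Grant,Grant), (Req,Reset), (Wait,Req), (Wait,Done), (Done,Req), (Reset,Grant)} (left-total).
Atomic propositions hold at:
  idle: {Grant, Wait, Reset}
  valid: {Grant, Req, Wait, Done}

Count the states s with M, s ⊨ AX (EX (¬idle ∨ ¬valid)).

3

Sat(¬idle) = {Load, Crit, Req, Done}
Sat(¬valid) = {Load, Crit, Reset}
Sat(¬idle ∨ ¬valid) = {Load, Crit, Req, Done, Reset}
Sat(EX (¬idle ∨ ¬valid)) = {s : some successor in {Load, Crit, Req, Done, Reset}} = {Load, Req, Wait, Done}
Sat(AX (EX (¬idle ∨ ¬valid))) = {s : every successor in {Load, Req, Wait, Done}} = {Crit, Wait, Done}
|Sat(AX (EX (¬idle ∨ ¬valid)))| = |{Crit, Wait, Done}| = 3.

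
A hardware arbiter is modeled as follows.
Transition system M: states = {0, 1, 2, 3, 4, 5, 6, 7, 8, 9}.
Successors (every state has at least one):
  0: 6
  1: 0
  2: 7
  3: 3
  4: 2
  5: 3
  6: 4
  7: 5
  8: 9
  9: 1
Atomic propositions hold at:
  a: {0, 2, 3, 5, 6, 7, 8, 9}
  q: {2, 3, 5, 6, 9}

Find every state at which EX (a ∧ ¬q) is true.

{1, 2}

Sat(¬q) = {0, 1, 4, 7, 8}
Sat(a ∧ ¬q) = {0, 7, 8}
Sat(EX (a ∧ ¬q)) = {s : some successor in {0, 7, 8}} = {1, 2}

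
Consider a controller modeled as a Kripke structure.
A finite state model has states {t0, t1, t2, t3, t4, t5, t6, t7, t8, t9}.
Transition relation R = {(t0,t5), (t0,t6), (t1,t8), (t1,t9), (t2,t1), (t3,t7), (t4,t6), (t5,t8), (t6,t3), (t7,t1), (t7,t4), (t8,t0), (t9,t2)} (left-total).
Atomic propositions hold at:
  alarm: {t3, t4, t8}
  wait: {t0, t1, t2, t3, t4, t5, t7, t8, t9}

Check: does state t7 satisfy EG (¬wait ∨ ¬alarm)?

Sat(¬wait) = {t6}
Sat(¬alarm) = {t0, t1, t2, t5, t6, t7, t9}
Sat(¬wait ∨ ¬alarm) = {t0, t1, t2, t5, t6, t7, t9}
EG (¬wait ∨ ¬alarm): greatest fixpoint, start Z0 = {t0, t1, t2, t5, t6, t7, t9}, keep only states in Sat with some successor in Z. Z1 = {t0, t1, t2, t7, t9}; Z2 = {t1, t2, t7, t9}; fixed.
Sat(EG (¬wait ∨ ¬alarm)) = {t1, t2, t7, t9}
t7 ∈ Sat(EG (¬wait ∨ ¬alarm)) = {t1, t2, t7, t9}, so the formula holds at t7.

Yes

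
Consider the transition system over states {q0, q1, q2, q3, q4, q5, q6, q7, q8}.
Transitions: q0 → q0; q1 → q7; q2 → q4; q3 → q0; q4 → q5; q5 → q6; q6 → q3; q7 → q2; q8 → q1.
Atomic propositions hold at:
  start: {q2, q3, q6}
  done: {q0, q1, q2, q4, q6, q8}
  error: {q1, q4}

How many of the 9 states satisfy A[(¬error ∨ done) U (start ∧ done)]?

7

Sat(¬error) = {q0, q2, q3, q5, q6, q7, q8}
Sat(¬error ∨ done) = {q0, q1, q2, q3, q4, q5, q6, q7, q8}
Sat(start ∧ done) = {q2, q6}
A[(¬error ∨ done) U (start ∧ done)]: least fixpoint, start Z0 = Sat((start ∧ done)) = {q2, q6}, add states in Sat(¬error ∨ done) with every successor in Z. Z1 = {q2, q5, q6, q7}; Z2 = {q1, q2, q4, q5, q6, q7}; Z3 = {q1, q2, q4, q5, q6, q7, q8}; fixed.
Sat(A[(¬error ∨ done) U (start ∧ done)]) = {q1, q2, q4, q5, q6, q7, q8}
|Sat(A[(¬error ∨ done) U (start ∧ done)])| = |{q1, q2, q4, q5, q6, q7, q8}| = 7.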